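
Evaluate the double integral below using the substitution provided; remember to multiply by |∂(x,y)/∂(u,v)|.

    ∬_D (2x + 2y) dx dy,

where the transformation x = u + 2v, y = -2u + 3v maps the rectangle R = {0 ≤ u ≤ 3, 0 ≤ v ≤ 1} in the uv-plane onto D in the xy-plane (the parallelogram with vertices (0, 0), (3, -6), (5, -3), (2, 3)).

Compute the Jacobian determinant of (x, y) with respect to (u, v):

    ∂(x,y)/∂(u,v) = | 1  2 | = (1)(3) - (2)(-2) = 7.
                   | -2  3 |

Its absolute value is |J| = 7 (the area scaling factor).

Substituting x = u + 2v, y = -2u + 3v into the integrand,

    2x + 2y → -2u + 10v,

so the integral becomes

    ∬_R (-2u + 10v) · |J| du dv = ∫_0^3 ∫_0^1 (-14u + 70v) dv du.

Inner (v): 35 - 14u.
Outer (u): 42.

Therefore ∬_D (2x + 2y) dx dy = 42.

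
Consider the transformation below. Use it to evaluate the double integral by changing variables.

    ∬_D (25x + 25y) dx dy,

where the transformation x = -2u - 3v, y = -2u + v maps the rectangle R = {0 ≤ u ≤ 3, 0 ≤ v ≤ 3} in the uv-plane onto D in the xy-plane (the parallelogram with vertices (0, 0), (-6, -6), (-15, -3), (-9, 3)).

Compute the Jacobian determinant of (x, y) with respect to (u, v):

    ∂(x,y)/∂(u,v) = | -2  -3 | = (-2)(1) - (-3)(-2) = -8.
                   | -2  1 |

Its absolute value is |J| = 8 (the area scaling factor).

Substituting x = -2u - 3v, y = -2u + v into the integrand,

    25x + 25y → -100u - 50v,

so the integral becomes

    ∬_R (-100u - 50v) · |J| du dv = ∫_0^3 ∫_0^3 (-800u - 400v) dv du.

Inner (v): -2400u - 1800.
Outer (u): -16200.

Therefore ∬_D (25x + 25y) dx dy = -16200.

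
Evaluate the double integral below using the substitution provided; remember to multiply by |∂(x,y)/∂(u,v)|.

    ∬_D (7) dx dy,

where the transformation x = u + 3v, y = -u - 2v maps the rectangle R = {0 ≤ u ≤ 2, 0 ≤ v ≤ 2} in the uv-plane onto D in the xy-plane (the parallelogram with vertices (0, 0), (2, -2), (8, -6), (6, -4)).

Compute the Jacobian determinant of (x, y) with respect to (u, v):

    ∂(x,y)/∂(u,v) = | 1  3 | = (1)(-2) - (3)(-1) = 1.
                   | -1  -2 |

Its absolute value is |J| = 1 (the area scaling factor).

Substituting x = u + 3v, y = -u - 2v into the integrand,

    7 → 7,

so the integral becomes

    ∬_R (7) · |J| du dv = ∫_0^2 ∫_0^2 (7) dv du.

Inner (v): 14.
Outer (u): 28.

Therefore ∬_D (7) dx dy = 28.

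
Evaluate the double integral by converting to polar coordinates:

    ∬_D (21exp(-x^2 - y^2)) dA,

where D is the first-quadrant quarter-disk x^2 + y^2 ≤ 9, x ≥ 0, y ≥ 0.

The region D is 0 ≤ r ≤ 3, 0 ≤ θ ≤ π/2 in polar coordinates, where x = r cos(θ), y = r sin(θ), and dA = r dr dθ.

Under the substitution, the integrand becomes 21exp(-r^2), so

    ∬_D (21exp(-x^2 - y^2)) dA = ∫_{0}^{π/2} ∫_{0}^{3} (21exp(-r^2)) · r dr dθ.

Inner integral (in r): ∫_{0}^{3} (21exp(-r^2)) · r dr = 21/2 - 21exp(-9)/2.

Outer integral (in θ): ∫_{0}^{π/2} (21/2 - 21exp(-9)/2) dθ = -21π (1 - exp(9))exp(-9)/4.

Therefore ∬_D (21exp(-x^2 - y^2)) dA = -21π (1 - exp(9))exp(-9)/4.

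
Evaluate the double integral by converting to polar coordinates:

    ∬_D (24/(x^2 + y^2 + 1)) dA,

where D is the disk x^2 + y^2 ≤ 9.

The region D is 0 ≤ r ≤ 3, 0 ≤ θ ≤ 2π in polar coordinates, where x = r cos(θ), y = r sin(θ), and dA = r dr dθ.

Under the substitution, the integrand becomes 24/(r^2 + 1), so

    ∬_D (24/(x^2 + y^2 + 1)) dA = ∫_{0}^{2π} ∫_{0}^{3} (24/(r^2 + 1)) · r dr dθ.

Inner integral (in r): ∫_{0}^{3} (24/(r^2 + 1)) · r dr = log(1000000000000).

Outer integral (in θ): ∫_{0}^{2π} (log(1000000000000)) dθ = 24π log(10).

Therefore ∬_D (24/(x^2 + y^2 + 1)) dA = 24π log(10).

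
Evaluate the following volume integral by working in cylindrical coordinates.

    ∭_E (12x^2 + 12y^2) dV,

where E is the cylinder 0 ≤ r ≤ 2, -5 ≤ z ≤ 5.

In cylindrical coordinates, x = r cos(θ), y = r sin(θ), z = z, and dV = r dr dθ dz.

The integrand becomes 12r^2, so

    ∭_E (12x^2 + 12y^2) dV = ∫_{0}^{2π} ∫_{0}^{2} ∫_{-5}^{5} (12r^2) · r dz dr dθ.

Inner (z): 120r^3.
Middle (r from 0 to 2): 480.
Outer (θ): 960π.

Therefore the triple integral equals 960π.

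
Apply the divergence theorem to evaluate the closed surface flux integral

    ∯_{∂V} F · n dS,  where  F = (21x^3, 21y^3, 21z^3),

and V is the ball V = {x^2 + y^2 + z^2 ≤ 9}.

By the divergence theorem,

    ∯_{∂V} F · n dS = ∭_V (∇ · F) dV.

Compute the divergence:
    ∇ · F = ∂F_x/∂x + ∂F_y/∂y + ∂F_z/∂z = 63x^2 + 63y^2 + 63z^2.

In spherical coordinates, x = ρ sin(φ) cos(θ), y = ρ sin(φ) sin(θ), z = ρ cos(φ), dV = ρ^2 sin(φ) dρ dφ dθ, with 0 ≤ ρ ≤ 3, 0 ≤ φ ≤ π, 0 ≤ θ ≤ 2π.

The integrand, after substitution and multiplying by the volume element, becomes (63ρ^2) · ρ^2 sin(φ), so

    ∭_V (∇·F) dV = ∫_0^{2π} ∫_0^{π} ∫_0^{3} (63ρ^2) · ρ^2 sin(φ) dρ dφ dθ.

Inner (ρ from 0 to 3): 15309sin(φ)/5.
Middle (φ from 0 to π): 30618/5.
Outer (θ from 0 to 2π): 61236π/5.

Therefore ∯_{∂V} F · n dS = 61236π/5.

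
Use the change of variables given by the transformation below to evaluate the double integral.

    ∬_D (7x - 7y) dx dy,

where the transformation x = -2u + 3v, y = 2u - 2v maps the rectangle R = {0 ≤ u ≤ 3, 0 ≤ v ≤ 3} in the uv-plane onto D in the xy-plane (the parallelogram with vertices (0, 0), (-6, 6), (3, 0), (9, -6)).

Compute the Jacobian determinant of (x, y) with respect to (u, v):

    ∂(x,y)/∂(u,v) = | -2  3 | = (-2)(-2) - (3)(2) = -2.
                   | 2  -2 |

Its absolute value is |J| = 2 (the area scaling factor).

Substituting x = -2u + 3v, y = 2u - 2v into the integrand,

    7x - 7y → -28u + 35v,

so the integral becomes

    ∬_R (-28u + 35v) · |J| du dv = ∫_0^3 ∫_0^3 (-56u + 70v) dv du.

Inner (v): 315 - 168u.
Outer (u): 189.

Therefore ∬_D (7x - 7y) dx dy = 189.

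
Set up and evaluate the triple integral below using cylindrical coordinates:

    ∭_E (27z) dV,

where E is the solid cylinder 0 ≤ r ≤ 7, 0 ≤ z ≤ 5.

In cylindrical coordinates, x = r cos(θ), y = r sin(θ), z = z, and dV = r dr dθ dz.

The integrand becomes 27z, so

    ∭_E (27z) dV = ∫_{0}^{2π} ∫_{0}^{7} ∫_{0}^{5} (27z) · r dz dr dθ.

Inner (z): 675r/2.
Middle (r from 0 to 7): 33075/4.
Outer (θ): 33075π/2.

Therefore the triple integral equals 33075π/2.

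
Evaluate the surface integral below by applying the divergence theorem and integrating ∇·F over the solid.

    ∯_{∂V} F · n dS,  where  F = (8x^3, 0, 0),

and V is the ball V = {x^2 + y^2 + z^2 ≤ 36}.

By the divergence theorem,

    ∯_{∂V} F · n dS = ∭_V (∇ · F) dV.

Compute the divergence:
    ∇ · F = ∂F_x/∂x + ∂F_y/∂y + ∂F_z/∂z = 24x^2 + 0 + 0 = 24x^2.

In spherical coordinates, x = ρ sin(φ) cos(θ), y = ρ sin(φ) sin(θ), z = ρ cos(φ), dV = ρ^2 sin(φ) dρ dφ dθ, with 0 ≤ ρ ≤ 6, 0 ≤ φ ≤ π, 0 ≤ θ ≤ 2π.

The integrand, after substitution and multiplying by the volume element, becomes (24ρ^2sin(φ)^2cos(θ)^2) · ρ^2 sin(φ), so

    ∭_V (∇·F) dV = ∫_0^{2π} ∫_0^{π} ∫_0^{6} (24ρ^2sin(φ)^2cos(θ)^2) · ρ^2 sin(φ) dρ dφ dθ.

Inner (ρ from 0 to 6): 186624sin(φ)^3cos(θ)^2/5.
Middle (φ from 0 to π): 248832cos(θ)^2/5.
Outer (θ from 0 to 2π): 248832π/5.

Therefore ∯_{∂V} F · n dS = 248832π/5.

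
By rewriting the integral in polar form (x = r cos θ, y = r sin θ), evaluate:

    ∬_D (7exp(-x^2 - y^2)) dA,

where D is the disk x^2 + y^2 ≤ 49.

The region D is 0 ≤ r ≤ 7, 0 ≤ θ ≤ 2π in polar coordinates, where x = r cos(θ), y = r sin(θ), and dA = r dr dθ.

Under the substitution, the integrand becomes 7exp(-r^2), so

    ∬_D (7exp(-x^2 - y^2)) dA = ∫_{0}^{2π} ∫_{0}^{7} (7exp(-r^2)) · r dr dθ.

Inner integral (in r): ∫_{0}^{7} (7exp(-r^2)) · r dr = 7/2 - 7exp(-49)/2.

Outer integral (in θ): ∫_{0}^{2π} (7/2 - 7exp(-49)/2) dθ = -7π exp(-49) + 7π.

Therefore ∬_D (7exp(-x^2 - y^2)) dA = -7π exp(-49) + 7π.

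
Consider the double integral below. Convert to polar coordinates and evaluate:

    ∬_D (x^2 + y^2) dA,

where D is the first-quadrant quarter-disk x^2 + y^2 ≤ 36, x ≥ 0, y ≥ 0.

The region D is 0 ≤ r ≤ 6, 0 ≤ θ ≤ π/2 in polar coordinates, where x = r cos(θ), y = r sin(θ), and dA = r dr dθ.

Under the substitution, the integrand becomes r^2, so

    ∬_D (x^2 + y^2) dA = ∫_{0}^{π/2} ∫_{0}^{6} (r^2) · r dr dθ.

Inner integral (in r): ∫_{0}^{6} (r^2) · r dr = 324.

Outer integral (in θ): ∫_{0}^{π/2} (324) dθ = 162π.

Therefore ∬_D (x^2 + y^2) dA = 162π.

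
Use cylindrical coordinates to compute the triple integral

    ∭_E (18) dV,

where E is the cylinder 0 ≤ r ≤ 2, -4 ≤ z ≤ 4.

In cylindrical coordinates, x = r cos(θ), y = r sin(θ), z = z, and dV = r dr dθ dz.

The integrand becomes 18, so

    ∭_E (18) dV = ∫_{0}^{2π} ∫_{0}^{2} ∫_{-4}^{4} (18) · r dz dr dθ.

Inner (z): 144r.
Middle (r from 0 to 2): 288.
Outer (θ): 576π.

Therefore the triple integral equals 576π.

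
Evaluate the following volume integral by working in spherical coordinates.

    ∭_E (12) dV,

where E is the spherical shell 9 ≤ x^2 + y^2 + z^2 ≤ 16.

In spherical coordinates, x = ρ sin(φ) cos(θ), y = ρ sin(φ) sin(θ), z = ρ cos(φ), and dV = ρ^2 sin(φ) dρ dφ dθ.

The integrand becomes 12, so

    ∭_E (12) dV = ∫_{0}^{2π} ∫_{0}^{π} ∫_{3}^{4} (12) · ρ^2 sin(φ) dρ dφ dθ.

Inner (ρ): 148sin(φ).
Middle (φ): 296.
Outer (θ): 592π.

Therefore the triple integral equals 592π.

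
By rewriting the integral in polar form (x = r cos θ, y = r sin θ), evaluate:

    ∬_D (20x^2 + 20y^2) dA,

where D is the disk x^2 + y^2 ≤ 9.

The region D is 0 ≤ r ≤ 3, 0 ≤ θ ≤ 2π in polar coordinates, where x = r cos(θ), y = r sin(θ), and dA = r dr dθ.

Under the substitution, the integrand becomes 20r^2, so

    ∬_D (20x^2 + 20y^2) dA = ∫_{0}^{2π} ∫_{0}^{3} (20r^2) · r dr dθ.

Inner integral (in r): ∫_{0}^{3} (20r^2) · r dr = 405.

Outer integral (in θ): ∫_{0}^{2π} (405) dθ = 810π.

Therefore ∬_D (20x^2 + 20y^2) dA = 810π.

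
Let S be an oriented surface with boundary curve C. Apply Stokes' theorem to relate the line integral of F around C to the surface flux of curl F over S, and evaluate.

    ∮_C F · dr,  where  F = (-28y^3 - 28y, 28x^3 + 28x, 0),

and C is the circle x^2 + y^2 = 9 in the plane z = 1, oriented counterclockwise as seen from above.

Let S be the flat disk x^2 + y^2 ≤ 9 in the plane z = 1, with upward unit normal n̂ = ẑ. By Stokes' theorem,

    ∮_C F · dr = ∬_S (∇ × F) · n̂ dS = ∬_D (curl F)_z dA,

where D is the disk x^2 + y^2 ≤ 9.

Compute the curl of F = (-28y^3 - 28y, 28x^3 + 28x, 0):
    (∇ × F)_x = ∂F_z/∂y - ∂F_y/∂z = 0,
    (∇ × F)_y = ∂F_x/∂z - ∂F_z/∂x = 0,
    (∇ × F)_z = ∂F_y/∂x - ∂F_x/∂y = 84x^2 + 84y^2 + 56.

On z = 1, (curl F)_z = 84x^2 + 84y^2 + 56.

Convert to polar (x = r cos θ, y = r sin θ, dA = r dr dθ); the integrand becomes 84r^2 + 56, so

    ∬_D (curl F)_z dA = ∫_0^{2π} ∫_0^{3} (84r^2 + 56) · r dr dθ.

Inner (r from 0 to 3): 1953.
Outer (θ from 0 to 2π): 3906π.

Therefore ∮_C F · dr = 3906π.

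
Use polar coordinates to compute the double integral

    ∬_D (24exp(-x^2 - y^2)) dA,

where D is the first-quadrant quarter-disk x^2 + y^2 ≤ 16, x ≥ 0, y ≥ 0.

The region D is 0 ≤ r ≤ 4, 0 ≤ θ ≤ π/2 in polar coordinates, where x = r cos(θ), y = r sin(θ), and dA = r dr dθ.

Under the substitution, the integrand becomes 24exp(-r^2), so

    ∬_D (24exp(-x^2 - y^2)) dA = ∫_{0}^{π/2} ∫_{0}^{4} (24exp(-r^2)) · r dr dθ.

Inner integral (in r): ∫_{0}^{4} (24exp(-r^2)) · r dr = 12 - 12exp(-16).

Outer integral (in θ): ∫_{0}^{π/2} (12 - 12exp(-16)) dθ = -6π exp(-16) + 6π.

Therefore ∬_D (24exp(-x^2 - y^2)) dA = -6π exp(-16) + 6π.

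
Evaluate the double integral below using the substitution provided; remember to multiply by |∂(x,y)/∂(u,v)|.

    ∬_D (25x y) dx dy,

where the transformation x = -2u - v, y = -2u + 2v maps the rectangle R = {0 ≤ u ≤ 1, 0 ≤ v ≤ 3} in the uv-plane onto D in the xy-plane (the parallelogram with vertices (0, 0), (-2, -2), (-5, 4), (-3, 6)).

Compute the Jacobian determinant of (x, y) with respect to (u, v):

    ∂(x,y)/∂(u,v) = | -2  -1 | = (-2)(2) - (-1)(-2) = -6.
                   | -2  2 |

Its absolute value is |J| = 6 (the area scaling factor).

Substituting x = -2u - v, y = -2u + 2v into the integrand,

    25x y → 100u^2 - 50u v - 50v^2,

so the integral becomes

    ∬_R (100u^2 - 50u v - 50v^2) · |J| du dv = ∫_0^1 ∫_0^3 (600u^2 - 300u v - 300v^2) dv du.

Inner (v): 1800u^2 - 1350u - 2700.
Outer (u): -2775.

Therefore ∬_D (25x y) dx dy = -2775.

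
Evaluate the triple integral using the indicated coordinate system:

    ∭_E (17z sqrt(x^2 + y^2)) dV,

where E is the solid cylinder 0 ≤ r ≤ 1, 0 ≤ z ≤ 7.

In cylindrical coordinates, x = r cos(θ), y = r sin(θ), z = z, and dV = r dr dθ dz.

The integrand becomes 17r z, so

    ∭_E (17z sqrt(x^2 + y^2)) dV = ∫_{0}^{2π} ∫_{0}^{1} ∫_{0}^{7} (17r z) · r dz dr dθ.

Inner (z): 833r^2/2.
Middle (r from 0 to 1): 833/6.
Outer (θ): 833π/3.

Therefore the triple integral equals 833π/3.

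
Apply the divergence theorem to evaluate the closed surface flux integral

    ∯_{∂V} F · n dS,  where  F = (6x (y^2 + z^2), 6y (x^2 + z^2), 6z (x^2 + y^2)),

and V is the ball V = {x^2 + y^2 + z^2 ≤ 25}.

By the divergence theorem,

    ∯_{∂V} F · n dS = ∭_V (∇ · F) dV.

Compute the divergence:
    ∇ · F = ∂F_x/∂x + ∂F_y/∂y + ∂F_z/∂z = 6y^2 + 6z^2 + 6x^2 + 6z^2 + 6x^2 + 6y^2 = 12x^2 + 12y^2 + 12z^2.

In spherical coordinates, x = ρ sin(φ) cos(θ), y = ρ sin(φ) sin(θ), z = ρ cos(φ), dV = ρ^2 sin(φ) dρ dφ dθ, with 0 ≤ ρ ≤ 5, 0 ≤ φ ≤ π, 0 ≤ θ ≤ 2π.

The integrand, after substitution and multiplying by the volume element, becomes (12ρ^2) · ρ^2 sin(φ), so

    ∭_V (∇·F) dV = ∫_0^{2π} ∫_0^{π} ∫_0^{5} (12ρ^2) · ρ^2 sin(φ) dρ dφ dθ.

Inner (ρ from 0 to 5): 7500sin(φ).
Middle (φ from 0 to π): 15000.
Outer (θ from 0 to 2π): 30000π.

Therefore ∯_{∂V} F · n dS = 30000π.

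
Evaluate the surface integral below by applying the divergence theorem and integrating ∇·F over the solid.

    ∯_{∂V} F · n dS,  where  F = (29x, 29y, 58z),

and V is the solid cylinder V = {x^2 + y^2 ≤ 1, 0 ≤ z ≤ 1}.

By the divergence theorem,

    ∯_{∂V} F · n dS = ∭_V (∇ · F) dV.

Compute the divergence:
    ∇ · F = ∂F_x/∂x + ∂F_y/∂y + ∂F_z/∂z = 29 + 29 + 58 = 116.

In cylindrical coordinates, x = r cos(θ), y = r sin(θ), z = z, dV = r dr dθ dz, with 0 ≤ r ≤ 1, 0 ≤ θ ≤ 2π, 0 ≤ z ≤ 1.

The integrand, after substitution and multiplying by the volume element, becomes (116) · r, so

    ∭_V (∇·F) dV = ∫_0^{2π} ∫_0^{1} ∫_0^{1} (116) · r dz dr dθ.

Inner (z from 0 to 1): 116r.
Middle (r from 0 to 1): 58.
Outer (θ from 0 to 2π): 116π.

Therefore ∯_{∂V} F · n dS = 116π.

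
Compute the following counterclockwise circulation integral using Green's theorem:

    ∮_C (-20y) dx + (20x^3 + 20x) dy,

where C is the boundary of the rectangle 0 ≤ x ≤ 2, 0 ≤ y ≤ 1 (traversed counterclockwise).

Green's theorem converts the closed line integral into a double integral over the enclosed region D:

    ∮_C P dx + Q dy = ∬_D (∂Q/∂x - ∂P/∂y) dA.

Here P = -20y, Q = 20x^3 + 20x, so

    ∂Q/∂x = 60x^2 + 20,    ∂P/∂y = -20,
    ∂Q/∂x - ∂P/∂y = 60x^2 + 40.

D is the region 0 ≤ x ≤ 2, 0 ≤ y ≤ 1. Evaluating the double integral:

    ∬_D (60x^2 + 40) dA = ∫_0^{2} ∫_0^{1} (60x^2 + 40) dy dx.

Inner (y from 0 to 1): 60x^2 + 40.
Outer (x from 0 to 2): 240.

Therefore ∮_C P dx + Q dy = 240.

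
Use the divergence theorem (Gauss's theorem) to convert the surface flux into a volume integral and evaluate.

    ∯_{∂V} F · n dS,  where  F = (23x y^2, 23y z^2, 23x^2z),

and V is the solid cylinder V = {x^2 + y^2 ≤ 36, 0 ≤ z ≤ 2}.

By the divergence theorem,

    ∯_{∂V} F · n dS = ∭_V (∇ · F) dV.

Compute the divergence:
    ∇ · F = ∂F_x/∂x + ∂F_y/∂y + ∂F_z/∂z = 23y^2 + 23z^2 + 23x^2 = 23x^2 + 23y^2 + 23z^2.

In cylindrical coordinates, x = r cos(θ), y = r sin(θ), z = z, dV = r dr dθ dz, with 0 ≤ r ≤ 6, 0 ≤ θ ≤ 2π, 0 ≤ z ≤ 2.

The integrand, after substitution and multiplying by the volume element, becomes (23r^2 + 23z^2) · r, so

    ∭_V (∇·F) dV = ∫_0^{2π} ∫_0^{6} ∫_0^{2} (23r^2 + 23z^2) · r dz dr dθ.

Inner (z from 0 to 2): 46r (r^2 + 4/3).
Middle (r from 0 to 6): 16008.
Outer (θ from 0 to 2π): 32016π.

Therefore ∯_{∂V} F · n dS = 32016π.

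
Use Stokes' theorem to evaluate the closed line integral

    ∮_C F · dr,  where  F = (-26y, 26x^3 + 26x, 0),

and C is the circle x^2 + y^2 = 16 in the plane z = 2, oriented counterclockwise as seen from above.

Let S be the flat disk x^2 + y^2 ≤ 16 in the plane z = 2, with upward unit normal n̂ = ẑ. By Stokes' theorem,

    ∮_C F · dr = ∬_S (∇ × F) · n̂ dS = ∬_D (curl F)_z dA,

where D is the disk x^2 + y^2 ≤ 16.

Compute the curl of F = (-26y, 26x^3 + 26x, 0):
    (∇ × F)_x = ∂F_z/∂y - ∂F_y/∂z = 0,
    (∇ × F)_y = ∂F_x/∂z - ∂F_z/∂x = 0,
    (∇ × F)_z = ∂F_y/∂x - ∂F_x/∂y = 78x^2 + 52.

On z = 2, (curl F)_z = 78x^2 + 52.

Convert to polar (x = r cos θ, y = r sin θ, dA = r dr dθ); the integrand becomes 78r^2cos(θ)^2 + 52, so

    ∬_D (curl F)_z dA = ∫_0^{2π} ∫_0^{4} (78r^2cos(θ)^2 + 52) · r dr dθ.

Inner (r from 0 to 4): 4992cos(θ)^2 + 416.
Outer (θ from 0 to 2π): 5824π.

Therefore ∮_C F · dr = 5824π.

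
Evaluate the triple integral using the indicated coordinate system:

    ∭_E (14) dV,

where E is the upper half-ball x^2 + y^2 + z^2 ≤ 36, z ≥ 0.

In spherical coordinates, x = ρ sin(φ) cos(θ), y = ρ sin(φ) sin(θ), z = ρ cos(φ), and dV = ρ^2 sin(φ) dρ dφ dθ.

The integrand becomes 14, so

    ∭_E (14) dV = ∫_{0}^{2π} ∫_{0}^{π/2} ∫_{0}^{6} (14) · ρ^2 sin(φ) dρ dφ dθ.

Inner (ρ): 1008sin(φ).
Middle (φ): 1008.
Outer (θ): 2016π.

Therefore the triple integral equals 2016π.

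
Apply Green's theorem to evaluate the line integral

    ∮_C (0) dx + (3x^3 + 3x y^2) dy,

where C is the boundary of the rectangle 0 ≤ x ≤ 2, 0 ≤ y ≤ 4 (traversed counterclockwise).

Green's theorem converts the closed line integral into a double integral over the enclosed region D:

    ∮_C P dx + Q dy = ∬_D (∂Q/∂x - ∂P/∂y) dA.

Here P = 0, Q = 3x^3 + 3x y^2, so

    ∂Q/∂x = 9x^2 + 3y^2,    ∂P/∂y = 0,
    ∂Q/∂x - ∂P/∂y = 9x^2 + 3y^2.

D is the region 0 ≤ x ≤ 2, 0 ≤ y ≤ 4. Evaluating the double integral:

    ∬_D (9x^2 + 3y^2) dA = ∫_0^{2} ∫_0^{4} (9x^2 + 3y^2) dy dx.

Inner (y from 0 to 4): 36x^2 + 64.
Outer (x from 0 to 2): 224.

Therefore ∮_C P dx + Q dy = 224.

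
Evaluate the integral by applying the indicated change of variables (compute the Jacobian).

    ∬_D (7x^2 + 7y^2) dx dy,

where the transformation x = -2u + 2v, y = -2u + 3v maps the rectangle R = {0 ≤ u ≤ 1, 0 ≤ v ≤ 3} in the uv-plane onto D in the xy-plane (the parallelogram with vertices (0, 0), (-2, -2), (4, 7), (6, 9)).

Compute the Jacobian determinant of (x, y) with respect to (u, v):

    ∂(x,y)/∂(u,v) = | -2  2 | = (-2)(3) - (2)(-2) = -2.
                   | -2  3 |

Its absolute value is |J| = 2 (the area scaling factor).

Substituting x = -2u + 2v, y = -2u + 3v into the integrand,

    7x^2 + 7y^2 → 56u^2 - 140u v + 91v^2,

so the integral becomes

    ∬_R (56u^2 - 140u v + 91v^2) · |J| du dv = ∫_0^1 ∫_0^3 (112u^2 - 280u v + 182v^2) dv du.

Inner (v): 336u^2 - 1260u + 1638.
Outer (u): 1120.

Therefore ∬_D (7x^2 + 7y^2) dx dy = 1120.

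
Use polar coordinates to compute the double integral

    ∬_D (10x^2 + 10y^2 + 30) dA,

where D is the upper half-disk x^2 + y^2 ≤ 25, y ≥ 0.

The region D is 0 ≤ r ≤ 5, 0 ≤ θ ≤ π in polar coordinates, where x = r cos(θ), y = r sin(θ), and dA = r dr dθ.

Under the substitution, the integrand becomes 10r^2 + 30, so

    ∬_D (10x^2 + 10y^2 + 30) dA = ∫_{0}^{π} ∫_{0}^{5} (10r^2 + 30) · r dr dθ.

Inner integral (in r): ∫_{0}^{5} (10r^2 + 30) · r dr = 3875/2.

Outer integral (in θ): ∫_{0}^{π} (3875/2) dθ = 3875π/2.

Therefore ∬_D (10x^2 + 10y^2 + 30) dA = 3875π/2.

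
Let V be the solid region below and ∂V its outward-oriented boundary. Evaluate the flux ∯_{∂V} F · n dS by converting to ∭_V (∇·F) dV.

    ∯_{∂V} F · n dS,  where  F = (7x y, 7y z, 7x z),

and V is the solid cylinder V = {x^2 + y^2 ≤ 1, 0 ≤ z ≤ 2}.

By the divergence theorem,

    ∯_{∂V} F · n dS = ∭_V (∇ · F) dV.

Compute the divergence:
    ∇ · F = ∂F_x/∂x + ∂F_y/∂y + ∂F_z/∂z = 7y + 7z + 7x = 7x + 7y + 7z.

In cylindrical coordinates, x = r cos(θ), y = r sin(θ), z = z, dV = r dr dθ dz, with 0 ≤ r ≤ 1, 0 ≤ θ ≤ 2π, 0 ≤ z ≤ 2.

The integrand, after substitution and multiplying by the volume element, becomes (7sqrt(2)r sin(θ + π/4) + 7z) · r, so

    ∭_V (∇·F) dV = ∫_0^{2π} ∫_0^{1} ∫_0^{2} (7sqrt(2)r sin(θ + π/4) + 7z) · r dz dr dθ.

Inner (z from 0 to 2): 14r (sqrt(2)r sin(θ + π/4) + 1).
Middle (r from 0 to 1): 14sqrt(2)sin(θ + π/4)/3 + 7.
Outer (θ from 0 to 2π): 14π.

Therefore ∯_{∂V} F · n dS = 14π.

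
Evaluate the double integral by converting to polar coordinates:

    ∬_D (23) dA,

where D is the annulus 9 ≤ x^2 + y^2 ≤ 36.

The region D is 3 ≤ r ≤ 6, 0 ≤ θ ≤ 2π in polar coordinates, where x = r cos(θ), y = r sin(θ), and dA = r dr dθ.

Under the substitution, the integrand becomes 23, so

    ∬_D (23) dA = ∫_{0}^{2π} ∫_{3}^{6} (23) · r dr dθ.

Inner integral (in r): ∫_{3}^{6} (23) · r dr = 621/2.

Outer integral (in θ): ∫_{0}^{2π} (621/2) dθ = 621π.

Therefore ∬_D (23) dA = 621π.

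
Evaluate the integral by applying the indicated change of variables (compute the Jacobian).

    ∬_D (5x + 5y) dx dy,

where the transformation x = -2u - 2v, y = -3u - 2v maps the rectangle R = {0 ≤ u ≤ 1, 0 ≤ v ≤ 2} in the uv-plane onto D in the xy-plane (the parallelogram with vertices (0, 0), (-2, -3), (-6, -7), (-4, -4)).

Compute the Jacobian determinant of (x, y) with respect to (u, v):

    ∂(x,y)/∂(u,v) = | -2  -2 | = (-2)(-2) - (-2)(-3) = -2.
                   | -3  -2 |

Its absolute value is |J| = 2 (the area scaling factor).

Substituting x = -2u - 2v, y = -3u - 2v into the integrand,

    5x + 5y → -25u - 20v,

so the integral becomes

    ∬_R (-25u - 20v) · |J| du dv = ∫_0^1 ∫_0^2 (-50u - 40v) dv du.

Inner (v): -100u - 80.
Outer (u): -130.

Therefore ∬_D (5x + 5y) dx dy = -130.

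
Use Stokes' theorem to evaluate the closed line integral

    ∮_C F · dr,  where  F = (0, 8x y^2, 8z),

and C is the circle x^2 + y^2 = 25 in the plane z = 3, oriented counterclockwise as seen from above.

Let S be the flat disk x^2 + y^2 ≤ 25 in the plane z = 3, with upward unit normal n̂ = ẑ. By Stokes' theorem,

    ∮_C F · dr = ∬_S (∇ × F) · n̂ dS = ∬_D (curl F)_z dA,

where D is the disk x^2 + y^2 ≤ 25.

Compute the curl of F = (0, 8x y^2, 8z):
    (∇ × F)_x = ∂F_z/∂y - ∂F_y/∂z = 0,
    (∇ × F)_y = ∂F_x/∂z - ∂F_z/∂x = 0,
    (∇ × F)_z = ∂F_y/∂x - ∂F_x/∂y = 8y^2.

On z = 3, (curl F)_z = 8y^2.

Convert to polar (x = r cos θ, y = r sin θ, dA = r dr dθ); the integrand becomes 8r^2sin(θ)^2, so

    ∬_D (curl F)_z dA = ∫_0^{2π} ∫_0^{5} (8r^2sin(θ)^2) · r dr dθ.

Inner (r from 0 to 5): 1250sin(θ)^2.
Outer (θ from 0 to 2π): 1250π.

Therefore ∮_C F · dr = 1250π.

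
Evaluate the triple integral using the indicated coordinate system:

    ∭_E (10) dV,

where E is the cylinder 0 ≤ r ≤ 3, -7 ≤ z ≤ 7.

In cylindrical coordinates, x = r cos(θ), y = r sin(θ), z = z, and dV = r dr dθ dz.

The integrand becomes 10, so

    ∭_E (10) dV = ∫_{0}^{2π} ∫_{0}^{3} ∫_{-7}^{7} (10) · r dz dr dθ.

Inner (z): 140r.
Middle (r from 0 to 3): 630.
Outer (θ): 1260π.

Therefore the triple integral equals 1260π.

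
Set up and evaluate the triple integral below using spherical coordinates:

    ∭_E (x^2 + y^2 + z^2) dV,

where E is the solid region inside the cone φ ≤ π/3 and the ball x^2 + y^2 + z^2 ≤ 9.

In spherical coordinates, x = ρ sin(φ) cos(θ), y = ρ sin(φ) sin(θ), z = ρ cos(φ), and dV = ρ^2 sin(φ) dρ dφ dθ.

The integrand becomes ρ^2, so

    ∭_E (x^2 + y^2 + z^2) dV = ∫_{0}^{2π} ∫_{0}^{π/3} ∫_{0}^{3} (ρ^2) · ρ^2 sin(φ) dρ dφ dθ.

Inner (ρ): 243sin(φ)/5.
Middle (φ): 243/10.
Outer (θ): 243π/5.

Therefore the triple integral equals 243π/5.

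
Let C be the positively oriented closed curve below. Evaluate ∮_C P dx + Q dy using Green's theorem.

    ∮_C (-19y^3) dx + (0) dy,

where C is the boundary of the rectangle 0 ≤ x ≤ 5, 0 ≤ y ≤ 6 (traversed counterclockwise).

Green's theorem converts the closed line integral into a double integral over the enclosed region D:

    ∮_C P dx + Q dy = ∬_D (∂Q/∂x - ∂P/∂y) dA.

Here P = -19y^3, Q = 0, so

    ∂Q/∂x = 0,    ∂P/∂y = -57y^2,
    ∂Q/∂x - ∂P/∂y = 57y^2.

D is the region 0 ≤ x ≤ 5, 0 ≤ y ≤ 6. Evaluating the double integral:

    ∬_D (57y^2) dA = ∫_0^{5} ∫_0^{6} (57y^2) dy dx.

Inner (y from 0 to 6): 4104.
Outer (x from 0 to 5): 20520.

Therefore ∮_C P dx + Q dy = 20520.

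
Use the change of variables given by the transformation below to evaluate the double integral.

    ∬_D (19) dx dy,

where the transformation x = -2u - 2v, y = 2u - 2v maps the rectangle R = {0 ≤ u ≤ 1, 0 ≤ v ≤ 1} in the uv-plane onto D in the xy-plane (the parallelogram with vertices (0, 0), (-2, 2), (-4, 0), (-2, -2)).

Compute the Jacobian determinant of (x, y) with respect to (u, v):

    ∂(x,y)/∂(u,v) = | -2  -2 | = (-2)(-2) - (-2)(2) = 8.
                   | 2  -2 |

Its absolute value is |J| = 8 (the area scaling factor).

Substituting x = -2u - 2v, y = 2u - 2v into the integrand,

    19 → 19,

so the integral becomes

    ∬_R (19) · |J| du dv = ∫_0^1 ∫_0^1 (152) dv du.

Inner (v): 152.
Outer (u): 152.

Therefore ∬_D (19) dx dy = 152.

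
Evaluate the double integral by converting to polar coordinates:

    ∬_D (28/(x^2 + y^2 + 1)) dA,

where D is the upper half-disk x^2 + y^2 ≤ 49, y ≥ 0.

The region D is 0 ≤ r ≤ 7, 0 ≤ θ ≤ π in polar coordinates, where x = r cos(θ), y = r sin(θ), and dA = r dr dθ.

Under the substitution, the integrand becomes 28/(r^2 + 1), so

    ∬_D (28/(x^2 + y^2 + 1)) dA = ∫_{0}^{π} ∫_{0}^{7} (28/(r^2 + 1)) · r dr dθ.

Inner integral (in r): ∫_{0}^{7} (28/(r^2 + 1)) · r dr = log(610351562500000000000000).

Outer integral (in θ): ∫_{0}^{π} (log(610351562500000000000000)) dθ = log(610351562500000000000000^π).

Therefore ∬_D (28/(x^2 + y^2 + 1)) dA = log(610351562500000000000000^π).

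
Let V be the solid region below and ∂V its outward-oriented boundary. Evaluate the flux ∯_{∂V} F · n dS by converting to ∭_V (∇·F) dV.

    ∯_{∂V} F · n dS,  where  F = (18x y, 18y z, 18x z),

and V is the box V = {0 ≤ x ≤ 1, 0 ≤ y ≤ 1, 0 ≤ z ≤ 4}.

By the divergence theorem,

    ∯_{∂V} F · n dS = ∭_V (∇ · F) dV.

Compute the divergence:
    ∇ · F = ∂F_x/∂x + ∂F_y/∂y + ∂F_z/∂z = 18y + 18z + 18x = 18x + 18y + 18z.

V is a rectangular box, so dV = dx dy dz with 0 ≤ x ≤ 1, 0 ≤ y ≤ 1, 0 ≤ z ≤ 4.

Integrate (18x + 18y + 18z) over V as an iterated integral:

    ∭_V (∇·F) dV = ∫_0^{1} ∫_0^{1} ∫_0^{4} (18x + 18y + 18z) dz dy dx.

Inner (z from 0 to 4): 72x + 72y + 144.
Middle (y from 0 to 1): 72x + 180.
Outer (x from 0 to 1): 216.

Therefore ∯_{∂V} F · n dS = 216.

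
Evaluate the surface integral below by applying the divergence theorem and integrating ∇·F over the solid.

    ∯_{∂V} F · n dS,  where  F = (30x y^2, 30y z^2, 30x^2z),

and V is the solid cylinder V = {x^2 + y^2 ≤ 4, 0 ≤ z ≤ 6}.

By the divergence theorem,

    ∯_{∂V} F · n dS = ∭_V (∇ · F) dV.

Compute the divergence:
    ∇ · F = ∂F_x/∂x + ∂F_y/∂y + ∂F_z/∂z = 30y^2 + 30z^2 + 30x^2 = 30x^2 + 30y^2 + 30z^2.

In cylindrical coordinates, x = r cos(θ), y = r sin(θ), z = z, dV = r dr dθ dz, with 0 ≤ r ≤ 2, 0 ≤ θ ≤ 2π, 0 ≤ z ≤ 6.

The integrand, after substitution and multiplying by the volume element, becomes (30r^2 + 30z^2) · r, so

    ∭_V (∇·F) dV = ∫_0^{2π} ∫_0^{2} ∫_0^{6} (30r^2 + 30z^2) · r dz dr dθ.

Inner (z from 0 to 6): 180r (r^2 + 12).
Middle (r from 0 to 2): 5040.
Outer (θ from 0 to 2π): 10080π.

Therefore ∯_{∂V} F · n dS = 10080π.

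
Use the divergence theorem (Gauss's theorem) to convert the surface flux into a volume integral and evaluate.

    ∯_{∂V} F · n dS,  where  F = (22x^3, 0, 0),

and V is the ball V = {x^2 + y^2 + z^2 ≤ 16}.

By the divergence theorem,

    ∯_{∂V} F · n dS = ∭_V (∇ · F) dV.

Compute the divergence:
    ∇ · F = ∂F_x/∂x + ∂F_y/∂y + ∂F_z/∂z = 66x^2 + 0 + 0 = 66x^2.

In spherical coordinates, x = ρ sin(φ) cos(θ), y = ρ sin(φ) sin(θ), z = ρ cos(φ), dV = ρ^2 sin(φ) dρ dφ dθ, with 0 ≤ ρ ≤ 4, 0 ≤ φ ≤ π, 0 ≤ θ ≤ 2π.

The integrand, after substitution and multiplying by the volume element, becomes (66ρ^2sin(φ)^2cos(θ)^2) · ρ^2 sin(φ), so

    ∭_V (∇·F) dV = ∫_0^{2π} ∫_0^{π} ∫_0^{4} (66ρ^2sin(φ)^2cos(θ)^2) · ρ^2 sin(φ) dρ dφ dθ.

Inner (ρ from 0 to 4): 67584sin(φ)^3cos(θ)^2/5.
Middle (φ from 0 to π): 90112cos(θ)^2/5.
Outer (θ from 0 to 2π): 90112π/5.

Therefore ∯_{∂V} F · n dS = 90112π/5.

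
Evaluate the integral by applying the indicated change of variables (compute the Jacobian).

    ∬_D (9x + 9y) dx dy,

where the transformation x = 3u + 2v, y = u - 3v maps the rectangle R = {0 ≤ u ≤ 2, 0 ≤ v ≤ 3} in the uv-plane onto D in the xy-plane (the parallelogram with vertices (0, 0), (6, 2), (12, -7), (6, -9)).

Compute the Jacobian determinant of (x, y) with respect to (u, v):

    ∂(x,y)/∂(u,v) = | 3  2 | = (3)(-3) - (2)(1) = -11.
                   | 1  -3 |

Its absolute value is |J| = 11 (the area scaling factor).

Substituting x = 3u + 2v, y = u - 3v into the integrand,

    9x + 9y → 36u - 9v,

so the integral becomes

    ∬_R (36u - 9v) · |J| du dv = ∫_0^2 ∫_0^3 (396u - 99v) dv du.

Inner (v): 1188u - 891/2.
Outer (u): 1485.

Therefore ∬_D (9x + 9y) dx dy = 1485.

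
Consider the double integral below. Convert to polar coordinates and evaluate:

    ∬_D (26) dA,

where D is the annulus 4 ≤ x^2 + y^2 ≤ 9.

The region D is 2 ≤ r ≤ 3, 0 ≤ θ ≤ 2π in polar coordinates, where x = r cos(θ), y = r sin(θ), and dA = r dr dθ.

Under the substitution, the integrand becomes 26, so

    ∬_D (26) dA = ∫_{0}^{2π} ∫_{2}^{3} (26) · r dr dθ.

Inner integral (in r): ∫_{2}^{3} (26) · r dr = 65.

Outer integral (in θ): ∫_{0}^{2π} (65) dθ = 130π.

Therefore ∬_D (26) dA = 130π.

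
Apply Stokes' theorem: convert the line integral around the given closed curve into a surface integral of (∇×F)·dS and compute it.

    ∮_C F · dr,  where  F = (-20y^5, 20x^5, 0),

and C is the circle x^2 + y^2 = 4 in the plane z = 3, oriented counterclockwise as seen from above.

Let S be the flat disk x^2 + y^2 ≤ 4 in the plane z = 3, with upward unit normal n̂ = ẑ. By Stokes' theorem,

    ∮_C F · dr = ∬_S (∇ × F) · n̂ dS = ∬_D (curl F)_z dA,

where D is the disk x^2 + y^2 ≤ 4.

Compute the curl of F = (-20y^5, 20x^5, 0):
    (∇ × F)_x = ∂F_z/∂y - ∂F_y/∂z = 0,
    (∇ × F)_y = ∂F_x/∂z - ∂F_z/∂x = 0,
    (∇ × F)_z = ∂F_y/∂x - ∂F_x/∂y = 100x^4 + 100y^4.

On z = 3, (curl F)_z = 100x^4 + 100y^4.

Convert to polar (x = r cos θ, y = r sin θ, dA = r dr dθ); the integrand becomes 100r^4(sin(θ)^4 + cos(θ)^4), so

    ∬_D (curl F)_z dA = ∫_0^{2π} ∫_0^{2} (100r^4(sin(θ)^4 + cos(θ)^4)) · r dr dθ.

Inner (r from 0 to 2): 3200sin(θ)^4/3 + 3200cos(θ)^4/3.
Outer (θ from 0 to 2π): 1600π.

Therefore ∮_C F · dr = 1600π.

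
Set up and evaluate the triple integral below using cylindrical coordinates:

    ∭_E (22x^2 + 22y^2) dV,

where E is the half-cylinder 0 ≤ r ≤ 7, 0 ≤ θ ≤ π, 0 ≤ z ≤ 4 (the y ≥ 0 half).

In cylindrical coordinates, x = r cos(θ), y = r sin(θ), z = z, and dV = r dr dθ dz.

The integrand becomes 22r^2, so

    ∭_E (22x^2 + 22y^2) dV = ∫_{0}^{π} ∫_{0}^{7} ∫_{0}^{4} (22r^2) · r dz dr dθ.

Inner (z): 88r^3.
Middle (r from 0 to 7): 52822.
Outer (θ): 52822π.

Therefore the triple integral equals 52822π.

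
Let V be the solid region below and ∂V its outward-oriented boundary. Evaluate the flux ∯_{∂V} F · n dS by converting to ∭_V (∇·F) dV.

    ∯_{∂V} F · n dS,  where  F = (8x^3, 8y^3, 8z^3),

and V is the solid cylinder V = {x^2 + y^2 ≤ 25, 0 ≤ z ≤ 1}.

By the divergence theorem,

    ∯_{∂V} F · n dS = ∭_V (∇ · F) dV.

Compute the divergence:
    ∇ · F = ∂F_x/∂x + ∂F_y/∂y + ∂F_z/∂z = 24x^2 + 24y^2 + 24z^2.

In cylindrical coordinates, x = r cos(θ), y = r sin(θ), z = z, dV = r dr dθ dz, with 0 ≤ r ≤ 5, 0 ≤ θ ≤ 2π, 0 ≤ z ≤ 1.

The integrand, after substitution and multiplying by the volume element, becomes (24r^2 + 24z^2) · r, so

    ∭_V (∇·F) dV = ∫_0^{2π} ∫_0^{5} ∫_0^{1} (24r^2 + 24z^2) · r dz dr dθ.

Inner (z from 0 to 1): 24r^3 + 8r.
Middle (r from 0 to 5): 3850.
Outer (θ from 0 to 2π): 7700π.

Therefore ∯_{∂V} F · n dS = 7700π.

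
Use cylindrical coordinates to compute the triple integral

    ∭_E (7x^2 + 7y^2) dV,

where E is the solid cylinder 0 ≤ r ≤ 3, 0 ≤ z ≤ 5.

In cylindrical coordinates, x = r cos(θ), y = r sin(θ), z = z, and dV = r dr dθ dz.

The integrand becomes 7r^2, so

    ∭_E (7x^2 + 7y^2) dV = ∫_{0}^{2π} ∫_{0}^{3} ∫_{0}^{5} (7r^2) · r dz dr dθ.

Inner (z): 35r^3.
Middle (r from 0 to 3): 2835/4.
Outer (θ): 2835π/2.

Therefore the triple integral equals 2835π/2.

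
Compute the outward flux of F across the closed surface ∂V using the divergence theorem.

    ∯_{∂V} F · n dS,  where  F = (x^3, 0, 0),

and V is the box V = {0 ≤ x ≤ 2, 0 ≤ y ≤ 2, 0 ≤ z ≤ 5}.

By the divergence theorem,

    ∯_{∂V} F · n dS = ∭_V (∇ · F) dV.

Compute the divergence:
    ∇ · F = ∂F_x/∂x + ∂F_y/∂y + ∂F_z/∂z = 3x^2 + 0 + 0 = 3x^2.

V is a rectangular box, so dV = dx dy dz with 0 ≤ x ≤ 2, 0 ≤ y ≤ 2, 0 ≤ z ≤ 5.

Integrate (3x^2) over V as an iterated integral:

    ∭_V (∇·F) dV = ∫_0^{2} ∫_0^{2} ∫_0^{5} (3x^2) dz dy dx.

Inner (z from 0 to 5): 15x^2.
Middle (y from 0 to 2): 30x^2.
Outer (x from 0 to 2): 80.

Therefore ∯_{∂V} F · n dS = 80.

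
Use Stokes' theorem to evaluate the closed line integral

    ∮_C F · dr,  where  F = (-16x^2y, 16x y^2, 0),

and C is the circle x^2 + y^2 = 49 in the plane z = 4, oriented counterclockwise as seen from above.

Let S be the flat disk x^2 + y^2 ≤ 49 in the plane z = 4, with upward unit normal n̂ = ẑ. By Stokes' theorem,

    ∮_C F · dr = ∬_S (∇ × F) · n̂ dS = ∬_D (curl F)_z dA,

where D is the disk x^2 + y^2 ≤ 49.

Compute the curl of F = (-16x^2y, 16x y^2, 0):
    (∇ × F)_x = ∂F_z/∂y - ∂F_y/∂z = 0,
    (∇ × F)_y = ∂F_x/∂z - ∂F_z/∂x = 0,
    (∇ × F)_z = ∂F_y/∂x - ∂F_x/∂y = 16x^2 + 16y^2.

On z = 4, (curl F)_z = 16x^2 + 16y^2.

Convert to polar (x = r cos θ, y = r sin θ, dA = r dr dθ); the integrand becomes 16r^2, so

    ∬_D (curl F)_z dA = ∫_0^{2π} ∫_0^{7} (16r^2) · r dr dθ.

Inner (r from 0 to 7): 9604.
Outer (θ from 0 to 2π): 19208π.

Therefore ∮_C F · dr = 19208π.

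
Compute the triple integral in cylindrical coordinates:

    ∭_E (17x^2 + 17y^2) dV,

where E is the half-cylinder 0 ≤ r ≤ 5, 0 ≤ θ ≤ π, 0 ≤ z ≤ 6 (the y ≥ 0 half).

In cylindrical coordinates, x = r cos(θ), y = r sin(θ), z = z, and dV = r dr dθ dz.

The integrand becomes 17r^2, so

    ∭_E (17x^2 + 17y^2) dV = ∫_{0}^{π} ∫_{0}^{5} ∫_{0}^{6} (17r^2) · r dz dr dθ.

Inner (z): 102r^3.
Middle (r from 0 to 5): 31875/2.
Outer (θ): 31875π/2.

Therefore the triple integral equals 31875π/2.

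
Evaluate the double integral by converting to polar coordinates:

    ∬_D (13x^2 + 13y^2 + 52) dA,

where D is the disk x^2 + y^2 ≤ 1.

The region D is 0 ≤ r ≤ 1, 0 ≤ θ ≤ 2π in polar coordinates, where x = r cos(θ), y = r sin(θ), and dA = r dr dθ.

Under the substitution, the integrand becomes 13r^2 + 52, so

    ∬_D (13x^2 + 13y^2 + 52) dA = ∫_{0}^{2π} ∫_{0}^{1} (13r^2 + 52) · r dr dθ.

Inner integral (in r): ∫_{0}^{1} (13r^2 + 52) · r dr = 117/4.

Outer integral (in θ): ∫_{0}^{2π} (117/4) dθ = 117π/2.

Therefore ∬_D (13x^2 + 13y^2 + 52) dA = 117π/2.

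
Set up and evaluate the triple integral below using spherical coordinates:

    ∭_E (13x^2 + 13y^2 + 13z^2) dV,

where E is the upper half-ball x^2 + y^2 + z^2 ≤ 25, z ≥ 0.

In spherical coordinates, x = ρ sin(φ) cos(θ), y = ρ sin(φ) sin(θ), z = ρ cos(φ), and dV = ρ^2 sin(φ) dρ dφ dθ.

The integrand becomes 13ρ^2, so

    ∭_E (13x^2 + 13y^2 + 13z^2) dV = ∫_{0}^{2π} ∫_{0}^{π/2} ∫_{0}^{5} (13ρ^2) · ρ^2 sin(φ) dρ dφ dθ.

Inner (ρ): 8125sin(φ).
Middle (φ): 8125.
Outer (θ): 16250π.

Therefore the triple integral equals 16250π.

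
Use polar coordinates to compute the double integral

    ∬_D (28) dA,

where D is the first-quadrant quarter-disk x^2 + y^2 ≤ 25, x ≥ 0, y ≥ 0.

The region D is 0 ≤ r ≤ 5, 0 ≤ θ ≤ π/2 in polar coordinates, where x = r cos(θ), y = r sin(θ), and dA = r dr dθ.

Under the substitution, the integrand becomes 28, so

    ∬_D (28) dA = ∫_{0}^{π/2} ∫_{0}^{5} (28) · r dr dθ.

Inner integral (in r): ∫_{0}^{5} (28) · r dr = 350.

Outer integral (in θ): ∫_{0}^{π/2} (350) dθ = 175π.

Therefore ∬_D (28) dA = 175π.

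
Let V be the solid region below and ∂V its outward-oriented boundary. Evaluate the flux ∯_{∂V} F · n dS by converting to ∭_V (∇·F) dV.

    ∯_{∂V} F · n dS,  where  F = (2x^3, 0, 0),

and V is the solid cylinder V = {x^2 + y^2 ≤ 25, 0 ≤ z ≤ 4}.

By the divergence theorem,

    ∯_{∂V} F · n dS = ∭_V (∇ · F) dV.

Compute the divergence:
    ∇ · F = ∂F_x/∂x + ∂F_y/∂y + ∂F_z/∂z = 6x^2 + 0 + 0 = 6x^2.

In cylindrical coordinates, x = r cos(θ), y = r sin(θ), z = z, dV = r dr dθ dz, with 0 ≤ r ≤ 5, 0 ≤ θ ≤ 2π, 0 ≤ z ≤ 4.

The integrand, after substitution and multiplying by the volume element, becomes (6r^2cos(θ)^2) · r, so

    ∭_V (∇·F) dV = ∫_0^{2π} ∫_0^{5} ∫_0^{4} (6r^2cos(θ)^2) · r dz dr dθ.

Inner (z from 0 to 4): 24r^3cos(θ)^2.
Middle (r from 0 to 5): 3750cos(θ)^2.
Outer (θ from 0 to 2π): 3750π.

Therefore ∯_{∂V} F · n dS = 3750π.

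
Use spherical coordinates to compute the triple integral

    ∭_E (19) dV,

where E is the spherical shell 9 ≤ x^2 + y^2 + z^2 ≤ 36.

In spherical coordinates, x = ρ sin(φ) cos(θ), y = ρ sin(φ) sin(θ), z = ρ cos(φ), and dV = ρ^2 sin(φ) dρ dφ dθ.

The integrand becomes 19, so

    ∭_E (19) dV = ∫_{0}^{2π} ∫_{0}^{π} ∫_{3}^{6} (19) · ρ^2 sin(φ) dρ dφ dθ.

Inner (ρ): 1197sin(φ).
Middle (φ): 2394.
Outer (θ): 4788π.

Therefore the triple integral equals 4788π.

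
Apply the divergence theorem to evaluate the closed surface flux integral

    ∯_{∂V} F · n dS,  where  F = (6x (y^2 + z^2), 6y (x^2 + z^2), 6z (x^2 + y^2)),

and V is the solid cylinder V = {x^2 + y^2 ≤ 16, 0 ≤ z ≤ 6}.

By the divergence theorem,

    ∯_{∂V} F · n dS = ∭_V (∇ · F) dV.

Compute the divergence:
    ∇ · F = ∂F_x/∂x + ∂F_y/∂y + ∂F_z/∂z = 6y^2 + 6z^2 + 6x^2 + 6z^2 + 6x^2 + 6y^2 = 12x^2 + 12y^2 + 12z^2.

In cylindrical coordinates, x = r cos(θ), y = r sin(θ), z = z, dV = r dr dθ dz, with 0 ≤ r ≤ 4, 0 ≤ θ ≤ 2π, 0 ≤ z ≤ 6.

The integrand, after substitution and multiplying by the volume element, becomes (12r^2 + 12z^2) · r, so

    ∭_V (∇·F) dV = ∫_0^{2π} ∫_0^{4} ∫_0^{6} (12r^2 + 12z^2) · r dz dr dθ.

Inner (z from 0 to 6): 72r (r^2 + 12).
Middle (r from 0 to 4): 11520.
Outer (θ from 0 to 2π): 23040π.

Therefore ∯_{∂V} F · n dS = 23040π.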